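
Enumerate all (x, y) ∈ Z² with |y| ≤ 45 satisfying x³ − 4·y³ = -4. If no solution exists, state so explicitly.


The equation is x³ - 4y³ = -4. For fixed y, x³ = 4·y³ − 4, so a solution requires the RHS to be a perfect cube.
Strategy: iterate y from -45 to 45, compute RHS = 4·y³ − 4, and check whether it is a (positive or negative) perfect cube.
Check small values of y:
  y = 0: RHS = -4 is not a perfect cube.
  y = 1: RHS = 0 = (0)³ ⇒ x = 0 works.
  y = -1: RHS = -8 = (-2)³ ⇒ x = -2 works.
  y = 2: RHS = 28 is not a perfect cube.
  y = -2: RHS = -36 is not a perfect cube.
  y = 3: RHS = 104 is not a perfect cube.
  y = -3: RHS = -112 is not a perfect cube.
Continuing the search up to |y| = 45 finds no further solutions beyond those listed.
Collected solutions: (0, 1), (-2, -1).

Solutions (with |y| ≤ 45): (0, 1), (-2, -1).


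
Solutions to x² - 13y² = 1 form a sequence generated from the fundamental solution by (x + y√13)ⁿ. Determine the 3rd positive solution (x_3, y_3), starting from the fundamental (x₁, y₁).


Step 1: Find the fundamental solution (x₁, y₁) of x² - 13y² = 1.
  Expand √13 as a continued fraction. a₀ = ⌊√13⌋ = 3; iterate m_{k+1} = d_k·a_k − m_k, d_{k+1} = (13 − m_{k+1}²)/d_k, a_{k+1} = ⌊(a₀ + m_{k+1})/d_{k+1}⌋ (starting m₀ = 0, d₀ = 1), with convergents p_k = a_k·p_{k-1} + p_{k-2}, q_k = a_k·q_{k-1} + q_{k-2} (p₋₁ = 1, q₋₁ = 0):
  k = 0: a₀ = 3; p₀/q₀ = 3/1; p₀² − 13·q₀² = 9 − 13 = -4.
  k = 1: m = 3, d = 4, a = ⌊(3 + 3)/4⌋ = 1; p/q = (1·3 + 1)/(1·1 + 0) = 4/1; p² − 13·q² = 16 − 13 = 3.
  k = 2: m = 1, d = 3, a = ⌊(3 + 1)/3⌋ = 1; p/q = (1·4 + 3)/(1·1 + 1) = 7/2; p² − 13·q² = 49 − 52 = -3.
  k = 3: m = 2, d = 3, a = ⌊(3 + 2)/3⌋ = 1; p/q = (1·7 + 4)/(1·2 + 1) = 11/3; p² − 13·q² = 121 − 117 = 4.
  k = 4: m = 1, d = 4, a = ⌊(3 + 1)/4⌋ = 1; p/q = (1·11 + 7)/(1·3 + 2) = 18/5; p² − 13·q² = 324 − 325 = -1.
  k = 5: m = 3, d = 1, a = ⌊(3 + 3)/1⌋ = 6; p/q = (6·18 + 11)/(6·5 + 3) = 119/33; p² − 13·q² = 14161 − 14157 = 4.
  k = 6: m = 3, d = 4, a = ⌊(3 + 3)/4⌋ = 1; p/q = (1·119 + 18)/(1·33 + 5) = 137/38; p² − 13·q² = 18769 − 18772 = -3.
  k = 7: m = 1, d = 3, a = ⌊(3 + 1)/3⌋ = 1; p/q = (1·137 + 119)/(1·38 + 33) = 256/71; p² − 13·q² = 65536 − 65533 = 3.
  k = 8: m = 2, d = 3, a = ⌊(3 + 2)/3⌋ = 1; p/q = (1·256 + 137)/(1·71 + 38) = 393/109; p² − 13·q² = 154449 − 154453 = -4.
  k = 9: m = 1, d = 4, a = ⌊(3 + 1)/4⌋ = 1; p/q = (1·393 + 256)/(1·109 + 71) = 649/180; p² − 13·q² = 421201 − 421200 = 1.
  The first convergent with p² − 13·q² = 1 gives the fundamental solution (x₁, y₁) = (649, 180).
Step 2: Apply the recurrence (x_{n+1}, y_{n+1}) = (x₁x_n + 13y₁y_n, x₁y_n + y₁x_n) repeatedly.
  From (x_1, y_1) = (649, 180): x_2 = 649·649 + 13·180·180 = 842401; y_2 = 649·180 + 180·649 = 233640.
  From (x_2, y_2) = (842401, 233640): x_3 = 649·842401 + 13·180·233640 = 1093435849; y_3 = 649·233640 + 180·842401 = 303264540.
Step 3: Verify x_3² - 13·y_3² = 1195601955878350801 - 1195601955878350800 = 1 (should be 1). ✓

(x_1, y_1) = (649, 180); (x_3, y_3) = (1093435849, 303264540).


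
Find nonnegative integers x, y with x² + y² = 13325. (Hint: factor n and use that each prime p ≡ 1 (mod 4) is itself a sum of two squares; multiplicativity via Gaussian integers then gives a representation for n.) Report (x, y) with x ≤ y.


Step 1: Factor n = 13325 = 5^2 · 13 · 41.
Step 2: Check the mod-4 condition on each prime factor: 5 ≡ 1 (mod 4), exponent 2; 13 ≡ 1 (mod 4), exponent 1; 41 ≡ 1 (mod 4), exponent 1.
All primes ≡ 3 (mod 4) appear to even exponent (or don't appear), so by the two-squares theorem n IS expressible as a sum of two squares.
Step 3: Build a representation. Group n = k² · m with k = 5 and m = 13 · 41 = 533 (a product of primes ≡ 1 (mod 4)); a representation of m scales to one of n via (k·x)² + (k·y)² = k²(x² + y²). Each prime p ≡ 1 (mod 4) is itself a sum of two squares; find a² by testing p − a² for a perfect square:
  13: 13 − 1² = 12, 13 − 2² = 9 = 3² ⇒ 13 = 2² + 3².
  41: 41 − 1² = 40, 41 − 2² = 37, 41 − 3² = 32, 41 − 4² = 25 = 5² ⇒ 41 = 4² + 5².
  Combine using the Brahmagupta–Fibonacci identity (a² + b²)(c² + d²) = (ac − bd)² + (ad + bc)² = (ac + bd)² + (ad − bc)²:
  13 · 41 = 533: from (2² + 3²)(4² + 5²), take (2·4 − 3·5, 2·5 + 3·4) = (8 − 15, 10 + 12) = (-7, 22); dropping signs (only squares matter) gives (7, 22); check 7² + 22² = 49 + 484 = 533 ✓.
  Scale by k = 5: (5·7, 5·22) = (35, 110).
Step 4: Order so x ≤ y and verify: 35² + 110² = 1225 + 12100 = 13325 = n. ✓

n = 13325 = 35² + 110² (one valid representation with x ≤ y).


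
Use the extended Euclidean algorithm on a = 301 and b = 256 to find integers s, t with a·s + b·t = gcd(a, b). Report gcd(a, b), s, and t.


Euclidean algorithm on (301, 256) — divide until remainder is 0:
  301 = 1 · 256 + 45
  256 = 5 · 45 + 31
  45 = 1 · 31 + 14
  31 = 2 · 14 + 3
  14 = 4 · 3 + 2
  3 = 1 · 2 + 1
  2 = 2 · 1 + 0
gcd(301, 256) = 1.
Track Bezout coefficients alongside the remainders: start with r₀ = 301 = a·1 + b·0 (s = 1, t = 0) and r₁ = 256 = a·0 + b·1 (s = 0, t = 1); each new remainder r_{k+1} = r_{k-1} − q_k·r_k inherits s_{k+1} = s_{k-1} − q_k·s_k, t_{k+1} = t_{k-1} − q_k·t_k, so r_k = a·s_k + b·t_k at every step:
  q = 1: r = 45, s = 1 − 1·0 = 1, t = 0 − 1·1 = -1  (check: 301·1 + 256·(-1) = 45)
  q = 5: r = 31, s = 0 − 5·1 = -5, t = 1 − 5·(-1) = 6  (check: 301·(-5) + 256·6 = 31)
  q = 1: r = 14, s = 1 − 1·(-5) = 6, t = -1 − 1·6 = -7  (check: 301·6 + 256·(-7) = 14)
  q = 2: r = 3, s = -5 − 2·6 = -17, t = 6 − 2·(-7) = 20  (check: 301·(-17) + 256·20 = 3)
  q = 4: r = 2, s = 6 − 4·(-17) = 74, t = -7 − 4·20 = -87  (check: 301·74 + 256·(-87) = 2)
  q = 1: r = 1, s = -17 − 1·74 = -91, t = 20 − 1·(-87) = 107  (check: 301·(-91) + 256·107 = 1)
The row with r = 1 (the gcd) gives the Bezout coefficients s = -91, t = 107.
Result: 301 · (-91) + 256 · (107) = 1.

gcd(301, 256) = 1; s = -91, t = 107 (check: 301·(-91) + 256·107 = 1).


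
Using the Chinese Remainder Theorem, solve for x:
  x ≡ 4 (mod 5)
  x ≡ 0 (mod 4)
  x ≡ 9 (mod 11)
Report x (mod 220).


Moduli 5, 4, 11 are pairwise coprime; by CRT there is a unique solution modulo M = 5 · 4 · 11 = 220.
Solve pairwise, accumulating the modulus:
  Start with x ≡ 4 (mod 5).
  Combine with x ≡ 0 (mod 4): since gcd(5, 4) = 1, we get a unique residue mod 20.
    Write x = 4 + 5·t and substitute into x ≡ 0 (mod 4): 5·t ≡ 0 − 4 = -4 (mod 4).
    Reduce coefficients mod 4: 1·t ≡ 0 (mod 4).
    So t ≡ 0 (mod 4).
    Then x = 4 + 5·0 = 4, valid modulo lcm(5, 4) = 20: x ≡ 4 (mod 20).
  Combine with x ≡ 9 (mod 11): since gcd(20, 11) = 1, we get a unique residue mod 220.
    Write x = 4 + 20·t and substitute into x ≡ 9 (mod 11): 20·t ≡ 9 − 4 = 5 (mod 11).
    Reduce coefficients mod 11: 9·t ≡ 5 (mod 11).
    The inverse of 9 mod 11 is 5 (since 9·5 = 45 = 4·11 + 1), so t ≡ 5·5 = 25 ≡ 3 (mod 11).
    Then x = 4 + 20·3 = 64, valid modulo lcm(20, 11) = 220: x ≡ 64 (mod 220).
Verify: 64 mod 5 = 4 ✓, 64 mod 4 = 0 ✓, 64 mod 11 = 9 ✓.

x ≡ 64 (mod 220).


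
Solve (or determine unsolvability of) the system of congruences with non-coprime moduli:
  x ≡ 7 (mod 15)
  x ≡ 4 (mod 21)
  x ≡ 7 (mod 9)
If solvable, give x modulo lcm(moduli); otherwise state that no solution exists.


Moduli 15, 21, 9 are not pairwise coprime, so CRT works modulo lcm(m_i) when all pairwise compatibility conditions hold.
Pairwise compatibility: gcd(m_i, m_j) must divide a_i - a_j for every pair.
Merge one congruence at a time:
  Start: x ≡ 7 (mod 15).
  Combine with x ≡ 4 (mod 21): gcd(15, 21) = 3; 4 - 7 = -3, which IS divisible by 3, so compatible.
    Write x = 7 + 15·t and substitute into x ≡ 4 (mod 21): 15·t ≡ 4 − 7 = -3 (mod 21).
    Divide the congruence (and modulus) by g = 3: 5·t ≡ -1 (mod 7).
    Reduce coefficients mod 7: 5·t ≡ 6 (mod 7).
    The inverse of 5 mod 7 is 3 (since 5·3 = 15 = 2·7 + 1), so t ≡ 3·6 = 18 ≡ 4 (mod 7).
    Then x = 7 + 15·4 = 67, valid modulo lcm(15, 21) = 105: x ≡ 67 (mod 105).
  Combine with x ≡ 7 (mod 9): gcd(105, 9) = 3; 7 - 67 = -60, which IS divisible by 3, so compatible.
    Write x = 67 + 105·t and substitute into x ≡ 7 (mod 9): 105·t ≡ 7 − 67 = -60 (mod 9).
    Divide the congruence (and modulus) by g = 3: 35·t ≡ -20 (mod 3).
    Reduce coefficients mod 3: 2·t ≡ 1 (mod 3).
    The inverse of 2 mod 3 is 2 (since 2·2 = 4 = 1·3 + 1), so t ≡ 2·1 = 2 ≡ 2 (mod 3).
    Then x = 67 + 105·2 = 277, valid modulo lcm(105, 9) = 315: x ≡ 277 (mod 315).
Verify: 277 mod 15 = 7, 277 mod 21 = 4, 277 mod 9 = 7.

x ≡ 277 (mod 315).


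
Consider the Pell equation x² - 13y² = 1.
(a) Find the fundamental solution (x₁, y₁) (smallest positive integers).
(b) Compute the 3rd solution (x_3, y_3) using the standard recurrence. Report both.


Step 1: Find the fundamental solution (x₁, y₁) of x² - 13y² = 1.
  Expand √13 as a continued fraction. a₀ = ⌊√13⌋ = 3; iterate m_{k+1} = d_k·a_k − m_k, d_{k+1} = (13 − m_{k+1}²)/d_k, a_{k+1} = ⌊(a₀ + m_{k+1})/d_{k+1}⌋ (starting m₀ = 0, d₀ = 1), with convergents p_k = a_k·p_{k-1} + p_{k-2}, q_k = a_k·q_{k-1} + q_{k-2} (p₋₁ = 1, q₋₁ = 0):
  k = 0: a₀ = 3; p₀/q₀ = 3/1; p₀² − 13·q₀² = 9 − 13 = -4.
  k = 1: m = 3, d = 4, a = ⌊(3 + 3)/4⌋ = 1; p/q = (1·3 + 1)/(1·1 + 0) = 4/1; p² − 13·q² = 16 − 13 = 3.
  k = 2: m = 1, d = 3, a = ⌊(3 + 1)/3⌋ = 1; p/q = (1·4 + 3)/(1·1 + 1) = 7/2; p² − 13·q² = 49 − 52 = -3.
  k = 3: m = 2, d = 3, a = ⌊(3 + 2)/3⌋ = 1; p/q = (1·7 + 4)/(1·2 + 1) = 11/3; p² − 13·q² = 121 − 117 = 4.
  k = 4: m = 1, d = 4, a = ⌊(3 + 1)/4⌋ = 1; p/q = (1·11 + 7)/(1·3 + 2) = 18/5; p² − 13·q² = 324 − 325 = -1.
  k = 5: m = 3, d = 1, a = ⌊(3 + 3)/1⌋ = 6; p/q = (6·18 + 11)/(6·5 + 3) = 119/33; p² − 13·q² = 14161 − 14157 = 4.
  k = 6: m = 3, d = 4, a = ⌊(3 + 3)/4⌋ = 1; p/q = (1·119 + 18)/(1·33 + 5) = 137/38; p² − 13·q² = 18769 − 18772 = -3.
  k = 7: m = 1, d = 3, a = ⌊(3 + 1)/3⌋ = 1; p/q = (1·137 + 119)/(1·38 + 33) = 256/71; p² − 13·q² = 65536 − 65533 = 3.
  k = 8: m = 2, d = 3, a = ⌊(3 + 2)/3⌋ = 1; p/q = (1·256 + 137)/(1·71 + 38) = 393/109; p² − 13·q² = 154449 − 154453 = -4.
  k = 9: m = 1, d = 4, a = ⌊(3 + 1)/4⌋ = 1; p/q = (1·393 + 256)/(1·109 + 71) = 649/180; p² − 13·q² = 421201 − 421200 = 1.
  The first convergent with p² − 13·q² = 1 gives the fundamental solution (x₁, y₁) = (649, 180).
Step 2: Apply the recurrence (x_{n+1}, y_{n+1}) = (x₁x_n + 13y₁y_n, x₁y_n + y₁x_n) repeatedly.
  From (x_1, y_1) = (649, 180): x_2 = 649·649 + 13·180·180 = 842401; y_2 = 649·180 + 180·649 = 233640.
  From (x_2, y_2) = (842401, 233640): x_3 = 649·842401 + 13·180·233640 = 1093435849; y_3 = 649·233640 + 180·842401 = 303264540.
Step 3: Verify x_3² - 13·y_3² = 1195601955878350801 - 1195601955878350800 = 1 (should be 1). ✓

(x_1, y_1) = (649, 180); (x_3, y_3) = (1093435849, 303264540).


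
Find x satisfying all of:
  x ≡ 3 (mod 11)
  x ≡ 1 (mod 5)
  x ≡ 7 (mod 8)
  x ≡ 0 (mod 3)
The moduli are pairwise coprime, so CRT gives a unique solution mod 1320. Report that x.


Product of moduli M = 11 · 5 · 8 · 3 = 1320.
Merge one congruence at a time:
  Start: x ≡ 3 (mod 11).
  Combine with x ≡ 1 (mod 5); new modulus lcm = 55.
    Write x = 3 + 11·t and substitute into x ≡ 1 (mod 5): 11·t ≡ 1 − 3 = -2 (mod 5).
    Reduce coefficients mod 5: 1·t ≡ 3 (mod 5).
    So t ≡ 3 (mod 5).
    Then x = 3 + 11·3 = 36, valid modulo lcm(11, 5) = 55: x ≡ 36 (mod 55).
  Combine with x ≡ 7 (mod 8); new modulus lcm = 440.
    Write x = 36 + 55·t and substitute into x ≡ 7 (mod 8): 55·t ≡ 7 − 36 = -29 (mod 8).
    Reduce coefficients mod 8: 7·t ≡ 3 (mod 8).
    The inverse of 7 mod 8 is 7 (since 7·7 = 49 = 6·8 + 1), so t ≡ 7·3 = 21 ≡ 5 (mod 8).
    Then x = 36 + 55·5 = 311, valid modulo lcm(55, 8) = 440: x ≡ 311 (mod 440).
  Combine with x ≡ 0 (mod 3); new modulus lcm = 1320.
    Write x = 311 + 440·t and substitute into x ≡ 0 (mod 3): 440·t ≡ 0 − 311 = -311 (mod 3).
    Reduce coefficients mod 3: 2·t ≡ 1 (mod 3).
    The inverse of 2 mod 3 is 2 (since 2·2 = 4 = 1·3 + 1), so t ≡ 2·1 = 2 ≡ 2 (mod 3).
    Then x = 311 + 440·2 = 1191, valid modulo lcm(440, 3) = 1320: x ≡ 1191 (mod 1320).
Verify against each original: 1191 mod 11 = 3, 1191 mod 5 = 1, 1191 mod 8 = 7, 1191 mod 3 = 0.

x ≡ 1191 (mod 1320).


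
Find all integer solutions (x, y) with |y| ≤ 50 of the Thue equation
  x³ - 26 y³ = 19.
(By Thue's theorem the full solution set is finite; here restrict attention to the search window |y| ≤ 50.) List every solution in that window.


The equation is x³ - 26y³ = 19. For fixed y, x³ = 26·y³ + 19, so a solution requires the RHS to be a perfect cube.
Strategy: iterate y from -50 to 50, compute RHS = 26·y³ + 19, and check whether it is a (positive or negative) perfect cube.
Check small values of y:
  y = 0: RHS = 19 is not a perfect cube.
  y = 1: RHS = 45 is not a perfect cube.
  y = -1: RHS = -7 is not a perfect cube.
  y = 2: RHS = 227 is not a perfect cube.
  y = -2: RHS = -189 is not a perfect cube.
  y = 3: RHS = 721 is not a perfect cube.
  y = -3: RHS = -683 is not a perfect cube.
Continuing the search up to |y| = 50 finds no solutions either.
No (x, y) in the scanned range satisfies the equation.

No integer solutions with |y| ≤ 50.


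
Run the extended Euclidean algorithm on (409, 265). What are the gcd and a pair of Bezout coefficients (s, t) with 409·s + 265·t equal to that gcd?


Euclidean algorithm on (409, 265) — divide until remainder is 0:
  409 = 1 · 265 + 144
  265 = 1 · 144 + 121
  144 = 1 · 121 + 23
  121 = 5 · 23 + 6
  23 = 3 · 6 + 5
  6 = 1 · 5 + 1
  5 = 5 · 1 + 0
gcd(409, 265) = 1.
Track Bezout coefficients alongside the remainders: start with r₀ = 409 = a·1 + b·0 (s = 1, t = 0) and r₁ = 265 = a·0 + b·1 (s = 0, t = 1); each new remainder r_{k+1} = r_{k-1} − q_k·r_k inherits s_{k+1} = s_{k-1} − q_k·s_k, t_{k+1} = t_{k-1} − q_k·t_k, so r_k = a·s_k + b·t_k at every step:
  q = 1: r = 144, s = 1 − 1·0 = 1, t = 0 − 1·1 = -1  (check: 409·1 + 265·(-1) = 144)
  q = 1: r = 121, s = 0 − 1·1 = -1, t = 1 − 1·(-1) = 2  (check: 409·(-1) + 265·2 = 121)
  q = 1: r = 23, s = 1 − 1·(-1) = 2, t = -1 − 1·2 = -3  (check: 409·2 + 265·(-3) = 23)
  q = 5: r = 6, s = -1 − 5·2 = -11, t = 2 − 5·(-3) = 17  (check: 409·(-11) + 265·17 = 6)
  q = 3: r = 5, s = 2 − 3·(-11) = 35, t = -3 − 3·17 = -54  (check: 409·35 + 265·(-54) = 5)
  q = 1: r = 1, s = -11 − 1·35 = -46, t = 17 − 1·(-54) = 71  (check: 409·(-46) + 265·71 = 1)
The row with r = 1 (the gcd) gives the Bezout coefficients s = -46, t = 71.
Result: 409 · (-46) + 265 · (71) = 1.

gcd(409, 265) = 1; s = -46, t = 71 (check: 409·(-46) + 265·71 = 1).


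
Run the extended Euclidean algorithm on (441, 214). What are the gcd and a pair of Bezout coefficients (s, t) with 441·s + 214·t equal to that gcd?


Euclidean algorithm on (441, 214) — divide until remainder is 0:
  441 = 2 · 214 + 13
  214 = 16 · 13 + 6
  13 = 2 · 6 + 1
  6 = 6 · 1 + 0
gcd(441, 214) = 1.
Track Bezout coefficients alongside the remainders: start with r₀ = 441 = a·1 + b·0 (s = 1, t = 0) and r₁ = 214 = a·0 + b·1 (s = 0, t = 1); each new remainder r_{k+1} = r_{k-1} − q_k·r_k inherits s_{k+1} = s_{k-1} − q_k·s_k, t_{k+1} = t_{k-1} − q_k·t_k, so r_k = a·s_k + b·t_k at every step:
  q = 2: r = 13, s = 1 − 2·0 = 1, t = 0 − 2·1 = -2  (check: 441·1 + 214·(-2) = 13)
  q = 16: r = 6, s = 0 − 16·1 = -16, t = 1 − 16·(-2) = 33  (check: 441·(-16) + 214·33 = 6)
  q = 2: r = 1, s = 1 − 2·(-16) = 33, t = -2 − 2·33 = -68  (check: 441·33 + 214·(-68) = 1)
The row with r = 1 (the gcd) gives the Bezout coefficients s = 33, t = -68.
Result: 441 · (33) + 214 · (-68) = 1.

gcd(441, 214) = 1; s = 33, t = -68 (check: 441·33 + 214·(-68) = 1).


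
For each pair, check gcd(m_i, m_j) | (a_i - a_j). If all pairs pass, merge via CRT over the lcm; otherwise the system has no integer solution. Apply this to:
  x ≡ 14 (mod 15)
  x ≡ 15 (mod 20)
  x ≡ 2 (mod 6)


Moduli 15, 20, 6 are not pairwise coprime, so CRT works modulo lcm(m_i) when all pairwise compatibility conditions hold.
Pairwise compatibility: gcd(m_i, m_j) must divide a_i - a_j for every pair.
Merge one congruence at a time:
  Start: x ≡ 14 (mod 15).
  Combine with x ≡ 15 (mod 20): gcd(15, 20) = 5, and 15 - 14 = 1 is NOT divisible by 5.
    ⇒ system is inconsistent (no integer solution).

No solution (the system is inconsistent).


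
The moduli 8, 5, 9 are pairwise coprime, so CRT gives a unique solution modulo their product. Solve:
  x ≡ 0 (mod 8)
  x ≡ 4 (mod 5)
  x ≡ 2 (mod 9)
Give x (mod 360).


Moduli 8, 5, 9 are pairwise coprime; by CRT there is a unique solution modulo M = 8 · 5 · 9 = 360.
Solve pairwise, accumulating the modulus:
  Start with x ≡ 0 (mod 8).
  Combine with x ≡ 4 (mod 5): since gcd(8, 5) = 1, we get a unique residue mod 40.
    Write x = 0 + 8·t and substitute into x ≡ 4 (mod 5): 8·t ≡ 4 − 0 = 4 (mod 5).
    Reduce coefficients mod 5: 3·t ≡ 4 (mod 5).
    The inverse of 3 mod 5 is 2 (since 3·2 = 6 = 1·5 + 1), so t ≡ 2·4 = 8 ≡ 3 (mod 5).
    Then x = 0 + 8·3 = 24, valid modulo lcm(8, 5) = 40: x ≡ 24 (mod 40).
  Combine with x ≡ 2 (mod 9): since gcd(40, 9) = 1, we get a unique residue mod 360.
    Write x = 24 + 40·t and substitute into x ≡ 2 (mod 9): 40·t ≡ 2 − 24 = -22 (mod 9).
    Reduce coefficients mod 9: 4·t ≡ 5 (mod 9).
    The inverse of 4 mod 9 is 7 (since 4·7 = 28 = 3·9 + 1), so t ≡ 7·5 = 35 ≡ 8 (mod 9).
    Then x = 24 + 40·8 = 344, valid modulo lcm(40, 9) = 360: x ≡ 344 (mod 360).
Verify: 344 mod 8 = 0 ✓, 344 mod 5 = 4 ✓, 344 mod 9 = 2 ✓.

x ≡ 344 (mod 360).


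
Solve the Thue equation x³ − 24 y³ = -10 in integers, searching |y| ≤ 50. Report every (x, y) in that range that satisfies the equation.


The equation is x³ - 24y³ = -10. For fixed y, x³ = 24·y³ − 10, so a solution requires the RHS to be a perfect cube.
Strategy: iterate y from -50 to 50, compute RHS = 24·y³ − 10, and check whether it is a (positive or negative) perfect cube.
Check small values of y:
  y = 0: RHS = -10 is not a perfect cube.
  y = 1: RHS = 14 is not a perfect cube.
  y = -1: RHS = -34 is not a perfect cube.
  y = 2: RHS = 182 is not a perfect cube.
  y = -2: RHS = -202 is not a perfect cube.
  y = 3: RHS = 638 is not a perfect cube.
  y = -3: RHS = -658 is not a perfect cube.
Continuing the search up to |y| = 50 finds no solutions either.
No (x, y) in the scanned range satisfies the equation.

No integer solutions with |y| ≤ 50.


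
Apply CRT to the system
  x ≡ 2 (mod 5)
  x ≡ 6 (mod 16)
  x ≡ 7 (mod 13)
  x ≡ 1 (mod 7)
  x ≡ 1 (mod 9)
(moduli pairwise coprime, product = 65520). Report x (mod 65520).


Product of moduli M = 5 · 16 · 13 · 7 · 9 = 65520.
Merge one congruence at a time:
  Start: x ≡ 2 (mod 5).
  Combine with x ≡ 6 (mod 16); new modulus lcm = 80.
    Write x = 2 + 5·t and substitute into x ≡ 6 (mod 16): 5·t ≡ 6 − 2 = 4 (mod 16).
    The inverse of 5 mod 16 is 13 (since 5·13 = 65 = 4·16 + 1), so t ≡ 13·4 = 52 ≡ 4 (mod 16).
    Then x = 2 + 5·4 = 22, valid modulo lcm(5, 16) = 80: x ≡ 22 (mod 80).
  Combine with x ≡ 7 (mod 13); new modulus lcm = 1040.
    Write x = 22 + 80·t and substitute into x ≡ 7 (mod 13): 80·t ≡ 7 − 22 = -15 (mod 13).
    Reduce coefficients mod 13: 2·t ≡ 11 (mod 13).
    The inverse of 2 mod 13 is 7 (since 2·7 = 14 = 1·13 + 1), so t ≡ 7·11 = 77 ≡ 12 (mod 13).
    Then x = 22 + 80·12 = 982, valid modulo lcm(80, 13) = 1040: x ≡ 982 (mod 1040).
  Combine with x ≡ 1 (mod 7); new modulus lcm = 7280.
    Write x = 982 + 1040·t and substitute into x ≡ 1 (mod 7): 1040·t ≡ 1 − 982 = -981 (mod 7).
    Reduce coefficients mod 7: 4·t ≡ 6 (mod 7).
    The inverse of 4 mod 7 is 2 (since 4·2 = 8 = 1·7 + 1), so t ≡ 2·6 = 12 ≡ 5 (mod 7).
    Then x = 982 + 1040·5 = 6182, valid modulo lcm(1040, 7) = 7280: x ≡ 6182 (mod 7280).
  Combine with x ≡ 1 (mod 9); new modulus lcm = 65520.
    Write x = 6182 + 7280·t and substitute into x ≡ 1 (mod 9): 7280·t ≡ 1 − 6182 = -6181 (mod 9).
    Reduce coefficients mod 9: 8·t ≡ 2 (mod 9).
    The inverse of 8 mod 9 is 8 (since 8·8 = 64 = 7·9 + 1), so t ≡ 8·2 = 16 ≡ 7 (mod 9).
    Then x = 6182 + 7280·7 = 57142, valid modulo lcm(7280, 9) = 65520: x ≡ 57142 (mod 65520).
Verify against each original: 57142 mod 5 = 2, 57142 mod 16 = 6, 57142 mod 13 = 7, 57142 mod 7 = 1, 57142 mod 9 = 1.

x ≡ 57142 (mod 65520).


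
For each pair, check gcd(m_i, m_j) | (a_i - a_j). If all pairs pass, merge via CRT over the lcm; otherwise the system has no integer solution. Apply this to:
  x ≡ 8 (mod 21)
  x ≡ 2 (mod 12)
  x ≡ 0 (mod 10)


Moduli 21, 12, 10 are not pairwise coprime, so CRT works modulo lcm(m_i) when all pairwise compatibility conditions hold.
Pairwise compatibility: gcd(m_i, m_j) must divide a_i - a_j for every pair.
Merge one congruence at a time:
  Start: x ≡ 8 (mod 21).
  Combine with x ≡ 2 (mod 12): gcd(21, 12) = 3; 2 - 8 = -6, which IS divisible by 3, so compatible.
    Write x = 8 + 21·t and substitute into x ≡ 2 (mod 12): 21·t ≡ 2 − 8 = -6 (mod 12).
    Divide the congruence (and modulus) by g = 3: 7·t ≡ -2 (mod 4).
    Reduce coefficients mod 4: 3·t ≡ 2 (mod 4).
    The inverse of 3 mod 4 is 3 (since 3·3 = 9 = 2·4 + 1), so t ≡ 3·2 = 6 ≡ 2 (mod 4).
    Then x = 8 + 21·2 = 50, valid modulo lcm(21, 12) = 84: x ≡ 50 (mod 84).
  Combine with x ≡ 0 (mod 10): gcd(84, 10) = 2; 0 - 50 = -50, which IS divisible by 2, so compatible.
    Write x = 50 + 84·t and substitute into x ≡ 0 (mod 10): 84·t ≡ 0 − 50 = -50 (mod 10).
    Divide the congruence (and modulus) by g = 2: 42·t ≡ -25 (mod 5).
    Reduce coefficients mod 5: 2·t ≡ 0 (mod 5).
    The inverse of 2 mod 5 is 3 (since 2·3 = 6 = 1·5 + 1), so t ≡ 3·0 = 0 ≡ 0 (mod 5).
    Then x = 50 + 84·0 = 50, valid modulo lcm(84, 10) = 420: x ≡ 50 (mod 420).
Verify: 50 mod 21 = 8, 50 mod 12 = 2, 50 mod 10 = 0.

x ≡ 50 (mod 420).


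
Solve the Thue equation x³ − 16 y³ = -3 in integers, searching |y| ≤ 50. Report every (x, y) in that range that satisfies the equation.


The equation is x³ - 16y³ = -3. For fixed y, x³ = 16·y³ − 3, so a solution requires the RHS to be a perfect cube.
Strategy: iterate y from -50 to 50, compute RHS = 16·y³ − 3, and check whether it is a (positive or negative) perfect cube.
Check small values of y:
  y = 0: RHS = -3 is not a perfect cube.
  y = 1: RHS = 13 is not a perfect cube.
  y = -1: RHS = -19 is not a perfect cube.
  y = 2: RHS = 125 = (5)³ ⇒ x = 5 works.
  y = -2: RHS = -131 is not a perfect cube.
  y = 3: RHS = 429 is not a perfect cube.
  y = -3: RHS = -435 is not a perfect cube.
Continuing the search up to |y| = 50 finds no further solutions beyond those listed.
Collected solutions: (5, 2).

Solutions (with |y| ≤ 50): (5, 2).


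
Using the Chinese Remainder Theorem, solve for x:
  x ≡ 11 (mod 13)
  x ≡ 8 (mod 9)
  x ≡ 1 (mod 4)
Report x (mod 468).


Moduli 13, 9, 4 are pairwise coprime; by CRT there is a unique solution modulo M = 13 · 9 · 4 = 468.
Solve pairwise, accumulating the modulus:
  Start with x ≡ 11 (mod 13).
  Combine with x ≡ 8 (mod 9): since gcd(13, 9) = 1, we get a unique residue mod 117.
    Write x = 11 + 13·t and substitute into x ≡ 8 (mod 9): 13·t ≡ 8 − 11 = -3 (mod 9).
    Reduce coefficients mod 9: 4·t ≡ 6 (mod 9).
    The inverse of 4 mod 9 is 7 (since 4·7 = 28 = 3·9 + 1), so t ≡ 7·6 = 42 ≡ 6 (mod 9).
    Then x = 11 + 13·6 = 89, valid modulo lcm(13, 9) = 117: x ≡ 89 (mod 117).
  Combine with x ≡ 1 (mod 4): since gcd(117, 4) = 1, we get a unique residue mod 468.
    Write x = 89 + 117·t and substitute into x ≡ 1 (mod 4): 117·t ≡ 1 − 89 = -88 (mod 4).
    Reduce coefficients mod 4: 1·t ≡ 0 (mod 4).
    So t ≡ 0 (mod 4).
    Then x = 89 + 117·0 = 89, valid modulo lcm(117, 4) = 468: x ≡ 89 (mod 468).
Verify: 89 mod 13 = 11 ✓, 89 mod 9 = 8 ✓, 89 mod 4 = 1 ✓.

x ≡ 89 (mod 468).


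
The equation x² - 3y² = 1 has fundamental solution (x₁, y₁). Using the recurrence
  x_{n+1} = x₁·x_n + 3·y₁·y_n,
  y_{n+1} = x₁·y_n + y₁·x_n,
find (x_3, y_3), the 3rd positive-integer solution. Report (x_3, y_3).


Step 1: Find the fundamental solution (x₁, y₁) of x² - 3y² = 1.
  Expand √3 as a continued fraction. a₀ = ⌊√3⌋ = 1; iterate m_{k+1} = d_k·a_k − m_k, d_{k+1} = (3 − m_{k+1}²)/d_k, a_{k+1} = ⌊(a₀ + m_{k+1})/d_{k+1}⌋ (starting m₀ = 0, d₀ = 1), with convergents p_k = a_k·p_{k-1} + p_{k-2}, q_k = a_k·q_{k-1} + q_{k-2} (p₋₁ = 1, q₋₁ = 0):
  k = 0: a₀ = 1; p₀/q₀ = 1/1; p₀² − 3·q₀² = 1 − 3 = -2.
  k = 1: m = 1, d = 2, a = ⌊(1 + 1)/2⌋ = 1; p/q = (1·1 + 1)/(1·1 + 0) = 2/1; p² − 3·q² = 4 − 3 = 1.
  The first convergent with p² − 3·q² = 1 gives the fundamental solution (x₁, y₁) = (2, 1).
Step 2: Apply the recurrence (x_{n+1}, y_{n+1}) = (x₁x_n + 3y₁y_n, x₁y_n + y₁x_n) repeatedly.
  From (x_1, y_1) = (2, 1): x_2 = 2·2 + 3·1·1 = 7; y_2 = 2·1 + 1·2 = 4.
  From (x_2, y_2) = (7, 4): x_3 = 2·7 + 3·1·4 = 26; y_3 = 2·4 + 1·7 = 15.
Step 3: Verify x_3² - 3·y_3² = 676 - 675 = 1 (should be 1). ✓

(x_1, y_1) = (2, 1); (x_3, y_3) = (26, 15).


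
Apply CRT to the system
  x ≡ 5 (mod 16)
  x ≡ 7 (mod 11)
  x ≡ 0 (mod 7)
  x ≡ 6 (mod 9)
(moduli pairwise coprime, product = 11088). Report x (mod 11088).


Product of moduli M = 16 · 11 · 7 · 9 = 11088.
Merge one congruence at a time:
  Start: x ≡ 5 (mod 16).
  Combine with x ≡ 7 (mod 11); new modulus lcm = 176.
    Write x = 5 + 16·t and substitute into x ≡ 7 (mod 11): 16·t ≡ 7 − 5 = 2 (mod 11).
    Reduce coefficients mod 11: 5·t ≡ 2 (mod 11).
    The inverse of 5 mod 11 is 9 (since 5·9 = 45 = 4·11 + 1), so t ≡ 9·2 = 18 ≡ 7 (mod 11).
    Then x = 5 + 16·7 = 117, valid modulo lcm(16, 11) = 176: x ≡ 117 (mod 176).
  Combine with x ≡ 0 (mod 7); new modulus lcm = 1232.
    Write x = 117 + 176·t and substitute into x ≡ 0 (mod 7): 176·t ≡ 0 − 117 = -117 (mod 7).
    Reduce coefficients mod 7: 1·t ≡ 2 (mod 7).
    So t ≡ 2 (mod 7).
    Then x = 117 + 176·2 = 469, valid modulo lcm(176, 7) = 1232: x ≡ 469 (mod 1232).
  Combine with x ≡ 6 (mod 9); new modulus lcm = 11088.
    Write x = 469 + 1232·t and substitute into x ≡ 6 (mod 9): 1232·t ≡ 6 − 469 = -463 (mod 9).
    Reduce coefficients mod 9: 8·t ≡ 5 (mod 9).
    The inverse of 8 mod 9 is 8 (since 8·8 = 64 = 7·9 + 1), so t ≡ 8·5 = 40 ≡ 4 (mod 9).
    Then x = 469 + 1232·4 = 5397, valid modulo lcm(1232, 9) = 11088: x ≡ 5397 (mod 11088).
Verify against each original: 5397 mod 16 = 5, 5397 mod 11 = 7, 5397 mod 7 = 0, 5397 mod 9 = 6.

x ≡ 5397 (mod 11088).


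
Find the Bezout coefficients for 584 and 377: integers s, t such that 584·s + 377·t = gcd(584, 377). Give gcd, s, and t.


Euclidean algorithm on (584, 377) — divide until remainder is 0:
  584 = 1 · 377 + 207
  377 = 1 · 207 + 170
  207 = 1 · 170 + 37
  170 = 4 · 37 + 22
  37 = 1 · 22 + 15
  22 = 1 · 15 + 7
  15 = 2 · 7 + 1
  7 = 7 · 1 + 0
gcd(584, 377) = 1.
Track Bezout coefficients alongside the remainders: start with r₀ = 584 = a·1 + b·0 (s = 1, t = 0) and r₁ = 377 = a·0 + b·1 (s = 0, t = 1); each new remainder r_{k+1} = r_{k-1} − q_k·r_k inherits s_{k+1} = s_{k-1} − q_k·s_k, t_{k+1} = t_{k-1} − q_k·t_k, so r_k = a·s_k + b·t_k at every step:
  q = 1: r = 207, s = 1 − 1·0 = 1, t = 0 − 1·1 = -1  (check: 584·1 + 377·(-1) = 207)
  q = 1: r = 170, s = 0 − 1·1 = -1, t = 1 − 1·(-1) = 2  (check: 584·(-1) + 377·2 = 170)
  q = 1: r = 37, s = 1 − 1·(-1) = 2, t = -1 − 1·2 = -3  (check: 584·2 + 377·(-3) = 37)
  q = 4: r = 22, s = -1 − 4·2 = -9, t = 2 − 4·(-3) = 14  (check: 584·(-9) + 377·14 = 22)
  q = 1: r = 15, s = 2 − 1·(-9) = 11, t = -3 − 1·14 = -17  (check: 584·11 + 377·(-17) = 15)
  q = 1: r = 7, s = -9 − 1·11 = -20, t = 14 − 1·(-17) = 31  (check: 584·(-20) + 377·31 = 7)
  q = 2: r = 1, s = 11 − 2·(-20) = 51, t = -17 − 2·31 = -79  (check: 584·51 + 377·(-79) = 1)
The row with r = 1 (the gcd) gives the Bezout coefficients s = 51, t = -79.
Result: 584 · (51) + 377 · (-79) = 1.

gcd(584, 377) = 1; s = 51, t = -79 (check: 584·51 + 377·(-79) = 1).


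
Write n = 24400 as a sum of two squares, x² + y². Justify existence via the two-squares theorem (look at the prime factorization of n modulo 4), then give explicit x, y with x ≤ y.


Step 1: Factor n = 24400 = 2^4 · 5^2 · 61.
Step 2: Check the mod-4 condition on each prime factor: 2 = 2 (special); 5 ≡ 1 (mod 4), exponent 2; 61 ≡ 1 (mod 4), exponent 1.
All primes ≡ 3 (mod 4) appear to even exponent (or don't appear), so by the two-squares theorem n IS expressible as a sum of two squares.
Step 3: Build a representation. Group n = k² · m with k = 4 and m = 5 · 5 · 61 = 1525 (a product of primes ≡ 1 (mod 4)); a representation of m scales to one of n via (k·x)² + (k·y)² = k²(x² + y²). Each prime p ≡ 1 (mod 4) is itself a sum of two squares; find a² by testing p − a² for a perfect square:
  5: 5 − 1² = 4 = 2² ⇒ 5 = 1² + 2².
  61: 61 − 1² = 60, 61 − 2² = 57, 61 − 3² = 52, 61 − 4² = 45, 61 − 5² = 36 = 6² ⇒ 61 = 5² + 6².
  Combine using the Brahmagupta–Fibonacci identity (a² + b²)(c² + d²) = (ac − bd)² + (ad + bc)² = (ac + bd)² + (ad − bc)²:
  5 · 5 = 25: from (1² + 2²)(1² + 2²), take (1·1 − 2·2, 1·2 + 2·1) = (1 − 4, 2 + 2) = (-3, 4); dropping signs (only squares matter) gives (3, 4); check 3² + 4² = 9 + 16 = 25 ✓.
  25 · 61 = 1525: from (3² + 4²)(5² + 6²), take (3·5 − 4·6, 3·6 + 4·5) = (15 − 24, 18 + 20) = (-9, 38); dropping signs (only squares matter) gives (9, 38); check 9² + 38² = 81 + 1444 = 1525 ✓.
  Scale by k = 4: (4·9, 4·38) = (36, 152).
Step 4: Order so x ≤ y and verify: 36² + 152² = 1296 + 23104 = 24400 = n. ✓

n = 24400 = 36² + 152² (one valid representation with x ≤ y).


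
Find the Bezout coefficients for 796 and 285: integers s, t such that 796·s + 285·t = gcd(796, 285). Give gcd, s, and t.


Euclidean algorithm on (796, 285) — divide until remainder is 0:
  796 = 2 · 285 + 226
  285 = 1 · 226 + 59
  226 = 3 · 59 + 49
  59 = 1 · 49 + 10
  49 = 4 · 10 + 9
  10 = 1 · 9 + 1
  9 = 9 · 1 + 0
gcd(796, 285) = 1.
Track Bezout coefficients alongside the remainders: start with r₀ = 796 = a·1 + b·0 (s = 1, t = 0) and r₁ = 285 = a·0 + b·1 (s = 0, t = 1); each new remainder r_{k+1} = r_{k-1} − q_k·r_k inherits s_{k+1} = s_{k-1} − q_k·s_k, t_{k+1} = t_{k-1} − q_k·t_k, so r_k = a·s_k + b·t_k at every step:
  q = 2: r = 226, s = 1 − 2·0 = 1, t = 0 − 2·1 = -2  (check: 796·1 + 285·(-2) = 226)
  q = 1: r = 59, s = 0 − 1·1 = -1, t = 1 − 1·(-2) = 3  (check: 796·(-1) + 285·3 = 59)
  q = 3: r = 49, s = 1 − 3·(-1) = 4, t = -2 − 3·3 = -11  (check: 796·4 + 285·(-11) = 49)
  q = 1: r = 10, s = -1 − 1·4 = -5, t = 3 − 1·(-11) = 14  (check: 796·(-5) + 285·14 = 10)
  q = 4: r = 9, s = 4 − 4·(-5) = 24, t = -11 − 4·14 = -67  (check: 796·24 + 285·(-67) = 9)
  q = 1: r = 1, s = -5 − 1·24 = -29, t = 14 − 1·(-67) = 81  (check: 796·(-29) + 285·81 = 1)
The row with r = 1 (the gcd) gives the Bezout coefficients s = -29, t = 81.
Result: 796 · (-29) + 285 · (81) = 1.

gcd(796, 285) = 1; s = -29, t = 81 (check: 796·(-29) + 285·81 = 1).


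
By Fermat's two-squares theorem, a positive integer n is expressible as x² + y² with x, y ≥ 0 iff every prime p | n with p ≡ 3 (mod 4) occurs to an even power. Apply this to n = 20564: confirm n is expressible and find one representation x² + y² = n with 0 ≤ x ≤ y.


Step 1: Factor n = 20564 = 2^2 · 53 · 97.
Step 2: Check the mod-4 condition on each prime factor: 2 = 2 (special); 53 ≡ 1 (mod 4), exponent 1; 97 ≡ 1 (mod 4), exponent 1.
All primes ≡ 3 (mod 4) appear to even exponent (or don't appear), so by the two-squares theorem n IS expressible as a sum of two squares.
Step 3: Build a representation. Group n = k² · m with k = 2 and m = 53 · 97 = 5141 (a product of primes ≡ 1 (mod 4)); a representation of m scales to one of n via (k·x)² + (k·y)² = k²(x² + y²). Each prime p ≡ 1 (mod 4) is itself a sum of two squares; find a² by testing p − a² for a perfect square:
  53: 53 − 1² = 52, 53 − 2² = 49 = 7² ⇒ 53 = 2² + 7².
  97: 97 − 1² = 96, 97 − 2² = 93, 97 − 3² = 88, 97 − 4² = 81 = 9² ⇒ 97 = 4² + 9².
  Combine using the Brahmagupta–Fibonacci identity (a² + b²)(c² + d²) = (ac − bd)² + (ad + bc)² = (ac + bd)² + (ad − bc)²:
  53 · 97 = 5141: from (2² + 7²)(4² + 9²), take (2·4 − 7·9, 2·9 + 7·4) = (8 − 63, 18 + 28) = (-55, 46); dropping signs (only squares matter) gives (55, 46); check 55² + 46² = 3025 + 2116 = 5141 ✓.
  Scale by k = 2: (2·55, 2·46) = (110, 92).
Step 4: Order so x ≤ y and verify: 92² + 110² = 8464 + 12100 = 20564 = n. ✓

n = 20564 = 92² + 110² (one valid representation with x ≤ y).


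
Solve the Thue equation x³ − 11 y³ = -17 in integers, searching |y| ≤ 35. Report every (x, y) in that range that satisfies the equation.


The equation is x³ - 11y³ = -17. For fixed y, x³ = 11·y³ − 17, so a solution requires the RHS to be a perfect cube.
Strategy: iterate y from -35 to 35, compute RHS = 11·y³ − 17, and check whether it is a (positive or negative) perfect cube.
Check small values of y:
  y = 0: RHS = -17 is not a perfect cube.
  y = 1: RHS = -6 is not a perfect cube.
  y = -1: RHS = -28 is not a perfect cube.
  y = 2: RHS = 71 is not a perfect cube.
  y = -2: RHS = -105 is not a perfect cube.
  y = 3: RHS = 280 is not a perfect cube.
  y = -3: RHS = -314 is not a perfect cube.
Continuing the search up to |y| = 35 finds no solutions either.
No (x, y) in the scanned range satisfies the equation.

No integer solutions with |y| ≤ 35.


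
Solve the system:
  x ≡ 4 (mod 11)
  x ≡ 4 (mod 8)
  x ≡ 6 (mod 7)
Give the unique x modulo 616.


Moduli 11, 8, 7 are pairwise coprime; by CRT there is a unique solution modulo M = 11 · 8 · 7 = 616.
Solve pairwise, accumulating the modulus:
  Start with x ≡ 4 (mod 11).
  Combine with x ≡ 4 (mod 8): since gcd(11, 8) = 1, we get a unique residue mod 88.
    Write x = 4 + 11·t and substitute into x ≡ 4 (mod 8): 11·t ≡ 4 − 4 = 0 (mod 8).
    Reduce coefficients mod 8: 3·t ≡ 0 (mod 8).
    The inverse of 3 mod 8 is 3 (since 3·3 = 9 = 1·8 + 1), so t ≡ 3·0 = 0 ≡ 0 (mod 8).
    Then x = 4 + 11·0 = 4, valid modulo lcm(11, 8) = 88: x ≡ 4 (mod 88).
  Combine with x ≡ 6 (mod 7): since gcd(88, 7) = 1, we get a unique residue mod 616.
    Write x = 4 + 88·t and substitute into x ≡ 6 (mod 7): 88·t ≡ 6 − 4 = 2 (mod 7).
    Reduce coefficients mod 7: 4·t ≡ 2 (mod 7).
    The inverse of 4 mod 7 is 2 (since 4·2 = 8 = 1·7 + 1), so t ≡ 2·2 = 4 ≡ 4 (mod 7).
    Then x = 4 + 88·4 = 356, valid modulo lcm(88, 7) = 616: x ≡ 356 (mod 616).
Verify: 356 mod 11 = 4 ✓, 356 mod 8 = 4 ✓, 356 mod 7 = 6 ✓.

x ≡ 356 (mod 616).


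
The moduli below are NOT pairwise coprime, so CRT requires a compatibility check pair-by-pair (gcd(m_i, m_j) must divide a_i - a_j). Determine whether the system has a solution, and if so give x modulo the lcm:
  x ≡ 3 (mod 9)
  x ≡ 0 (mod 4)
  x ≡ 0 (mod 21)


Moduli 9, 4, 21 are not pairwise coprime, so CRT works modulo lcm(m_i) when all pairwise compatibility conditions hold.
Pairwise compatibility: gcd(m_i, m_j) must divide a_i - a_j for every pair.
Merge one congruence at a time:
  Start: x ≡ 3 (mod 9).
  Combine with x ≡ 0 (mod 4): gcd(9, 4) = 1; 0 - 3 = -3, which IS divisible by 1, so compatible.
    Write x = 3 + 9·t and substitute into x ≡ 0 (mod 4): 9·t ≡ 0 − 3 = -3 (mod 4).
    Reduce coefficients mod 4: 1·t ≡ 1 (mod 4).
    So t ≡ 1 (mod 4).
    Then x = 3 + 9·1 = 12, valid modulo lcm(9, 4) = 36: x ≡ 12 (mod 36).
  Combine with x ≡ 0 (mod 21): gcd(36, 21) = 3; 0 - 12 = -12, which IS divisible by 3, so compatible.
    Write x = 12 + 36·t and substitute into x ≡ 0 (mod 21): 36·t ≡ 0 − 12 = -12 (mod 21).
    Divide the congruence (and modulus) by g = 3: 12·t ≡ -4 (mod 7).
    Reduce coefficients mod 7: 5·t ≡ 3 (mod 7).
    The inverse of 5 mod 7 is 3 (since 5·3 = 15 = 2·7 + 1), so t ≡ 3·3 = 9 ≡ 2 (mod 7).
    Then x = 12 + 36·2 = 84, valid modulo lcm(36, 21) = 252: x ≡ 84 (mod 252).
Verify: 84 mod 9 = 3, 84 mod 4 = 0, 84 mod 21 = 0.

x ≡ 84 (mod 252).


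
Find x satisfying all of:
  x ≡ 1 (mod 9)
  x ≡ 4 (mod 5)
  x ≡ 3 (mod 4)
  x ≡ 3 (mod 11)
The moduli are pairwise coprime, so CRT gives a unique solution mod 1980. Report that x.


Product of moduli M = 9 · 5 · 4 · 11 = 1980.
Merge one congruence at a time:
  Start: x ≡ 1 (mod 9).
  Combine with x ≡ 4 (mod 5); new modulus lcm = 45.
    Write x = 1 + 9·t and substitute into x ≡ 4 (mod 5): 9·t ≡ 4 − 1 = 3 (mod 5).
    Reduce coefficients mod 5: 4·t ≡ 3 (mod 5).
    The inverse of 4 mod 5 is 4 (since 4·4 = 16 = 3·5 + 1), so t ≡ 4·3 = 12 ≡ 2 (mod 5).
    Then x = 1 + 9·2 = 19, valid modulo lcm(9, 5) = 45: x ≡ 19 (mod 45).
  Combine with x ≡ 3 (mod 4); new modulus lcm = 180.
    Write x = 19 + 45·t and substitute into x ≡ 3 (mod 4): 45·t ≡ 3 − 19 = -16 (mod 4).
    Reduce coefficients mod 4: 1·t ≡ 0 (mod 4).
    So t ≡ 0 (mod 4).
    Then x = 19 + 45·0 = 19, valid modulo lcm(45, 4) = 180: x ≡ 19 (mod 180).
  Combine with x ≡ 3 (mod 11); new modulus lcm = 1980.
    Write x = 19 + 180·t and substitute into x ≡ 3 (mod 11): 180·t ≡ 3 − 19 = -16 (mod 11).
    Reduce coefficients mod 11: 4·t ≡ 6 (mod 11).
    The inverse of 4 mod 11 is 3 (since 4·3 = 12 = 1·11 + 1), so t ≡ 3·6 = 18 ≡ 7 (mod 11).
    Then x = 19 + 180·7 = 1279, valid modulo lcm(180, 11) = 1980: x ≡ 1279 (mod 1980).
Verify against each original: 1279 mod 9 = 1, 1279 mod 5 = 4, 1279 mod 4 = 3, 1279 mod 11 = 3.

x ≡ 1279 (mod 1980).


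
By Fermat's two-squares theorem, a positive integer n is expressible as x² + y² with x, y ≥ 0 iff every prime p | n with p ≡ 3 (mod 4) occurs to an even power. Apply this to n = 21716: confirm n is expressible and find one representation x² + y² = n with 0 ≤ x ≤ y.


Step 1: Factor n = 21716 = 2^2 · 61 · 89.
Step 2: Check the mod-4 condition on each prime factor: 2 = 2 (special); 61 ≡ 1 (mod 4), exponent 1; 89 ≡ 1 (mod 4), exponent 1.
All primes ≡ 3 (mod 4) appear to even exponent (or don't appear), so by the two-squares theorem n IS expressible as a sum of two squares.
Step 3: Build a representation. Group n = k² · m with k = 2 and m = 61 · 89 = 5429 (a product of primes ≡ 1 (mod 4)); a representation of m scales to one of n via (k·x)² + (k·y)² = k²(x² + y²). Each prime p ≡ 1 (mod 4) is itself a sum of two squares; find a² by testing p − a² for a perfect square:
  61: 61 − 1² = 60, 61 − 2² = 57, 61 − 3² = 52, 61 − 4² = 45, 61 − 5² = 36 = 6² ⇒ 61 = 5² + 6².
  89: 89 − 1² = 88, 89 − 2² = 85, 89 − 3² = 80, 89 − 4² = 73, 89 − 5² = 64 = 8² ⇒ 89 = 5² + 8².
  Combine using the Brahmagupta–Fibonacci identity (a² + b²)(c² + d²) = (ac − bd)² + (ad + bc)² = (ac + bd)² + (ad − bc)²:
  61 · 89 = 5429: from (5² + 6²)(5² + 8²), take (5·5 − 6·8, 5·8 + 6·5) = (25 − 48, 40 + 30) = (-23, 70); dropping signs (only squares matter) gives (23, 70); check 23² + 70² = 529 + 4900 = 5429 ✓.
  Scale by k = 2: (2·23, 2·70) = (46, 140).
Step 4: Order so x ≤ y and verify: 46² + 140² = 2116 + 19600 = 21716 = n. ✓

n = 21716 = 46² + 140² (one valid representation with x ≤ y).
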